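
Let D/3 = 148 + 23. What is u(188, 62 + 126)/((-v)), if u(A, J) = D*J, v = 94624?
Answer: -24111/23656 ≈ -1.0192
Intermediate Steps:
D = 513 (D = 3*(148 + 23) = 3*171 = 513)
u(A, J) = 513*J
u(188, 62 + 126)/((-v)) = (513*(62 + 126))/((-1*94624)) = (513*188)/(-94624) = 96444*(-1/94624) = -24111/23656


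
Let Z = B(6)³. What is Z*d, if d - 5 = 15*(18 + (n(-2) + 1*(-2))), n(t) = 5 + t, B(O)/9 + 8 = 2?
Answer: -45664560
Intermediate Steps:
B(O) = -54 (B(O) = -72 + 9*2 = -72 + 18 = -54)
d = 290 (d = 5 + 15*(18 + ((5 - 2) + 1*(-2))) = 5 + 15*(18 + (3 - 2)) = 5 + 15*(18 + 1) = 5 + 15*19 = 5 + 285 = 290)
Z = -157464 (Z = (-54)³ = -157464)
Z*d = -157464*290 = -45664560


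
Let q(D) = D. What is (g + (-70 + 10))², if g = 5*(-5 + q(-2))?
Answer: 9025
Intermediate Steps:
g = -35 (g = 5*(-5 - 2) = 5*(-7) = -35)
(g + (-70 + 10))² = (-35 + (-70 + 10))² = (-35 - 60)² = (-95)² = 9025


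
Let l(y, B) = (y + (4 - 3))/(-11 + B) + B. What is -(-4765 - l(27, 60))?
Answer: 33779/7 ≈ 4825.6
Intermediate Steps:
l(y, B) = B + (1 + y)/(-11 + B) (l(y, B) = (y + 1)/(-11 + B) + B = (1 + y)/(-11 + B) + B = B + (1 + y)/(-11 + B))
-(-4765 - l(27, 60)) = -(-4765 - (1 + 27 + 60**2 - 11*60)/(-11 + 60)) = -(-4765 - (1 + 27 + 3600 - 660)/49) = -(-4765 - 2968/49) = -(-4765 - 1*424/7) = -(-4765 - 424/7) = -1*(-33779/7) = 33779/7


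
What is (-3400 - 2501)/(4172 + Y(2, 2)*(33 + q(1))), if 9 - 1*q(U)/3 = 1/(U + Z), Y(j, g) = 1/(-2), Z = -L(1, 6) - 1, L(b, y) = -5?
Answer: -59010/41423 ≈ -1.4246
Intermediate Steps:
Z = 4 (Z = -1*(-5) - 1 = 5 - 1 = 4)
Y(j, g) = -1/2
q(U) = 27 - 3/(4 + U) (q(U) = 27 - 3/(U + 4) = 27 - 3/(4 + U))
(-3400 - 2501)/(4172 + Y(2, 2)*(33 + q(1))) = (-3400 - 2501)/(4172 - (33 + 3*(35 + 9*1)/(4 + 1))/2) = -5901/(4172 - (33 + 3*(35 + 9)/5)/2) = -5901/(4172 - (33 + 3*(1/5)*44)/2) = -5901/(4172 - (33 + 132/5)/2) = -5901/(4172 - 1/2*297/5) = -5901/(4172 - 297/10) = -5901/41423/10 = -5901*10/41423 = -59010/41423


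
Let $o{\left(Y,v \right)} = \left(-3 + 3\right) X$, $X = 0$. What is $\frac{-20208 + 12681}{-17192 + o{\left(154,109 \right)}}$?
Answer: $\frac{7527}{17192} \approx 0.43782$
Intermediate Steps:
$o{\left(Y,v \right)} = 0$ ($o{\left(Y,v \right)} = \left(-3 + 3\right) 0 = 0 \cdot 0 = 0$)
$\frac{-20208 + 12681}{-17192 + o{\left(154,109 \right)}} = \frac{-20208 + 12681}{-17192 + 0} = - \frac{7527}{-17192} = \left(-7527\right) \left(- \frac{1}{17192}\right) = \frac{7527}{17192}$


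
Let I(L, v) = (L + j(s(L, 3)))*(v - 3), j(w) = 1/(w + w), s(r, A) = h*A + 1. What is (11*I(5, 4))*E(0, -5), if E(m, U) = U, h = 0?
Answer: -605/2 ≈ -302.50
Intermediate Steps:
s(r, A) = 1 (s(r, A) = 0*A + 1 = 0 + 1 = 1)
j(w) = 1/(2*w)
I(L, v) = (1/2 + L)*(-3 + v) (I(L, v) = (L + (1/2)/1)*(v - 3) = (L + (1/2)*1)*(-3 + v) = (L + 1/2)*(-3 + v) = (1/2 + L)*(-3 + v))
(11*I(5, 4))*E(0, -5) = (11*(-3/2 + (1/2)*4 - 3*5 + 5*4))*(-5) = (11*(-3/2 + 2 - 15 + 20))*(-5) = (11*(11/2))*(-5) = (121/2)*(-5) = -605/2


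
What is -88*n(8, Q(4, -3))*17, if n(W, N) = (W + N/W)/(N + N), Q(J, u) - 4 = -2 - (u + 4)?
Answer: -12155/2 ≈ -6077.5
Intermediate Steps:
Q(J, u) = -2 - u (Q(J, u) = 4 + (-2 - (u + 4)) = 4 + (-2 - (4 + u)) = 4 + (-2 + (-4 - u)) = 4 + (-6 - u) = -2 - u)
n(W, N) = (W + N/W)/(2*N) (n(W, N) = (W + N/W)/((2*N)) = (W + N/W)*(1/(2*N)) = (W + N/W)/(2*N))
-88*n(8, Q(4, -3))*17 = -44*((-2 - 1*(-3)) + 8²)/((-2 - 1*(-3))*8)*17 = -44*((-2 + 3) + 64)/((-2 + 3)*8)*17 = -44*(1 + 64)/(1*8)*17 = -44*65/8*17 = -88*65/16*17 = -715/2*17 = -12155/2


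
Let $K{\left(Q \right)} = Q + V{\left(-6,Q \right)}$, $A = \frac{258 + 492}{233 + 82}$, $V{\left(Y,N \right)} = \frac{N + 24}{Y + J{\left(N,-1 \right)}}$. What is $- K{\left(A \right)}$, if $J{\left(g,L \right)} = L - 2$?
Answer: $\frac{104}{189} \approx 0.55026$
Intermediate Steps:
$J{\left(g,L \right)} = -2 + L$
$V{\left(Y,N \right)} = \frac{24 + N}{-3 + Y}$ ($V{\left(Y,N \right)} = \frac{N + 24}{Y - 3} = \frac{24 + N}{Y - 3} = \frac{24 + N}{-3 + Y}$)
$A = \frac{50}{21}$ ($A = \frac{750}{315} = 750 \cdot \frac{1}{315} = \frac{50}{21} \approx 2.381$)
$K{\left(Q \right)} = - \frac{8}{3} + \frac{8 Q}{9}$ ($K{\left(Q \right)} = Q + \frac{24 + Q}{-3 - 6} = Q + \frac{24 + Q}{-9} = Q - \frac{24 + Q}{9} = Q - \left(\frac{8}{3} + \frac{Q}{9}\right) = - \frac{8}{3} + \frac{8 Q}{9}$)
$- K{\left(A \right)} = - (- \frac{8}{3} + \frac{8}{9} \cdot \frac{50}{21}) = - (- \frac{8}{3} + \frac{400}{189}) = \left(-1\right) \left(- \frac{104}{189}\right) = \frac{104}{189}$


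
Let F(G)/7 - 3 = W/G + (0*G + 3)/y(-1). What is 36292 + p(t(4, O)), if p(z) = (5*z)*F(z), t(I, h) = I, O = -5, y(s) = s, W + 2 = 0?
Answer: 36222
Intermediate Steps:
W = -2 (W = -2 + 0 = -2)
F(G) = -14/G (F(G) = 21 + 7*(-2/G + (0*G + 3)/(-1)) = 21 + 7*(-2/G + (0 + 3)*(-1)) = 21 + 7*(-2/G + 3*(-1)) = 21 + 7*(-2/G - 3) = 21 + 7*(-3 - 2/G) = 21 + (-21 - 14/G) = -14/G)
p(z) = -70 (p(z) = (5*z)*(-14/z) = -70)
36292 + p(t(4, O)) = 36292 - 70 = 36222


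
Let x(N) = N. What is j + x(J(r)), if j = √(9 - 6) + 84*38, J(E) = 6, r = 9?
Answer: 3198 + √3 ≈ 3199.7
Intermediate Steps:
j = 3192 + √3 (j = √3 + 3192 = 3192 + √3 ≈ 3193.7)
j + x(J(r)) = (3192 + √3) + 6 = 3198 + √3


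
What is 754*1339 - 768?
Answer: 1008838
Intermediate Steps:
754*1339 - 768 = 1009606 - 768 = 1008838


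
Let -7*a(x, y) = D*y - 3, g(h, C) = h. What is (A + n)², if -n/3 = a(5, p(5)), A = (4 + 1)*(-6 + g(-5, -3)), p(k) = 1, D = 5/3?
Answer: 151321/49 ≈ 3088.2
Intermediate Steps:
D = 5/3 (D = 5*(⅓) = 5/3 ≈ 1.6667)
A = -55 (A = (4 + 1)*(-6 - 5) = 5*(-11) = -55)
a(x, y) = 3/7 - 5*y/21 (a(x, y) = -(5*y/3 - 3)/7 = -(-3 + 5*y/3)/7 = 3/7 - 5*y/21)
n = -4/7 (n = -3*(3/7 - 5/21*1) = -3*(3/7 - 5/21) = -3*4/21 = -4/7 ≈ -0.57143)
(A + n)² = (-55 - 4/7)² = (-389/7)² = 151321/49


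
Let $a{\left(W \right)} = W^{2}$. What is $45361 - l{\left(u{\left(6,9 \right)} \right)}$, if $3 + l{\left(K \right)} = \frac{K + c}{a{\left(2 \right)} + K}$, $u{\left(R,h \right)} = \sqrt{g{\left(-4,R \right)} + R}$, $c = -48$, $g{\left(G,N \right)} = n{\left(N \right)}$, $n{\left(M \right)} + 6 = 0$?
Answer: $45376$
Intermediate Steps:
$n{\left(M \right)} = -6$ ($n{\left(M \right)} = -6 + 0 = -6$)
$g{\left(G,N \right)} = -6$
$u{\left(R,h \right)} = \sqrt{-6 + R}$
$l{\left(K \right)} = -3 + \frac{-48 + K}{4 + K}$ ($l{\left(K \right)} = -3 + \frac{K - 48}{2^{2} + K} = -3 + \frac{-48 + K}{4 + K}$)
$45361 - l{\left(u{\left(6,9 \right)} \right)} = 45361 - \frac{2 \left(-30 - \sqrt{-6 + 6}\right)}{4 + \sqrt{-6 + 6}} = 45361 - \frac{2 \left(-30 - \sqrt{0}\right)}{4 + \sqrt{0}} = 45361 - \frac{2 \left(-30 - 0\right)}{4 + 0} = 45361 - \frac{2 \left(-30 + 0\right)}{4} = 45361 - 2 \cdot \frac{1}{4} \left(-30\right) = 45361 - -15 = 45361 + 15 = 45376$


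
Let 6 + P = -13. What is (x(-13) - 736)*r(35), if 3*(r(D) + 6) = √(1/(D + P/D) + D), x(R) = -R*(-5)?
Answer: 4806 - 89*√5660830/134 ≈ 3225.8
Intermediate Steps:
P = -19 (P = -6 - 13 = -19)
x(R) = 5*R
r(D) = -6 + √(D + 1/(D - 19/D))/3 (r(D) = -6 + √(1/(D - 19/D) + D)/3 = -6 + √(D + 1/(D - 19/D))/3)
(x(-13) - 736)*r(35) = (5*(-13) - 736)*(-6 + √(35*(-18 + 35²)/(-19 + 35²))/3) = (-65 - 736)*(-6 + √(35*(-18 + 1225)/(-19 + 1225))/3) = -801*(-6 + √(35*1207/1206)/3) = -801*(-6 + √(35*(1/1206)*1207)/3) = -801*(-6 + √(42245/1206)/3) = -801*(-6 + (√5660830/402)/3) = -801*(-6 + √5660830/1206) = 4806 - 89*√5660830/134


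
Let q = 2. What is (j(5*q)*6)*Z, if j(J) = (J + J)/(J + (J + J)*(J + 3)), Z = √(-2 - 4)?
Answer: 4*I*√6/9 ≈ 1.0887*I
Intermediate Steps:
Z = I*√6 (Z = √(-6) = I*√6 ≈ 2.4495*I)
j(J) = 2*J/(J + 2*J*(3 + J)) (j(J) = (2*J)/(J + (2*J)*(3 + J)) = (2*J)/(J + 2*J*(3 + J)) = 2*J/(J + 2*J*(3 + J)))
(j(5*q)*6)*Z = ((2/(7 + 2*(5*2)))*6)*(I*√6) = ((2/(7 + 2*10))*6)*(I*√6) = ((2/(7 + 20))*6)*(I*√6) = ((2/27)*6)*(I*√6) = 4*(I*√6)/9 = 4*I*√6/9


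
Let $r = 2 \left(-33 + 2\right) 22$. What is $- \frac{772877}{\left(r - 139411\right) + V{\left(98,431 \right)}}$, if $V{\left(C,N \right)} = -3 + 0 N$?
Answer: $\frac{772877}{140778} \approx 5.49$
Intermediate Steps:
$V{\left(C,N \right)} = -3$ ($V{\left(C,N \right)} = -3 + 0 = -3$)
$r = -1364$ ($r = 2 \left(-31\right) 22 = \left(-62\right) 22 = -1364$)
$- \frac{772877}{\left(r - 139411\right) + V{\left(98,431 \right)}} = - \frac{772877}{\left(-1364 - 139411\right) - 3} = - \frac{772877}{-140775 - 3} = - \frac{772877}{-140778} = \left(-772877\right) \left(- \frac{1}{140778}\right) = \frac{772877}{140778}$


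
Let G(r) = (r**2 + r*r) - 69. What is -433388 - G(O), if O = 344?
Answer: -669991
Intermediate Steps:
G(r) = -69 + 2*r**2 (G(r) = (r**2 + r**2) - 69 = 2*r**2 - 69 = -69 + 2*r**2)
-433388 - G(O) = -433388 - (-69 + 2*344**2) = -433388 - (-69 + 2*118336) = -433388 - (-69 + 236672) = -433388 - 1*236603 = -433388 - 236603 = -669991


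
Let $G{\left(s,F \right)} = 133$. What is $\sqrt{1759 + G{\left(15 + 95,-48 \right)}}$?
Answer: $2 \sqrt{473} \approx 43.497$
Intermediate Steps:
$\sqrt{1759 + G{\left(15 + 95,-48 \right)}} = \sqrt{1759 + 133} = \sqrt{1892} = 2 \sqrt{473}$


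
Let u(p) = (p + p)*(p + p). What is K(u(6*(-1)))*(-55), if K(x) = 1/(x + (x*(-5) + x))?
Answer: 55/432 ≈ 0.12731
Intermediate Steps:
u(p) = 4*p² (u(p) = (2*p)*(2*p) = 4*p²)
K(x) = -1/(3*x) (K(x) = 1/(x + (-5*x + x)) = 1/(x - 4*x) = 1/(-3*x) = -1/(3*x))
K(u(6*(-1)))*(-55) = -1/(3*(4*(6*(-1))²))*(-55) = -1/(3*(4*(-6)²))*(-55) = -1/(3*(4*36))*(-55) = -⅓/144*(-55) = -⅓*1/144*(-55) = -1/432*(-55) = 55/432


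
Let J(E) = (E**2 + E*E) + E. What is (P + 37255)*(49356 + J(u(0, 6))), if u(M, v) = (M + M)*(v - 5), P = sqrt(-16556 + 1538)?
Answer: 1838757780 + 49356*I*sqrt(15018) ≈ 1.8388e+9 + 6.0485e+6*I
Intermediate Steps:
P = I*sqrt(15018) (P = sqrt(-15018) = I*sqrt(15018) ≈ 122.55*I)
u(M, v) = 2*M*(-5 + v) (u(M, v) = (2*M)*(-5 + v) = 2*M*(-5 + v))
J(E) = E + 2*E**2 (J(E) = (E**2 + E**2) + E = 2*E**2 + E = E + 2*E**2)
(P + 37255)*(49356 + J(u(0, 6))) = (I*sqrt(15018) + 37255)*(49356 + (2*0*(-5 + 6))*(1 + 2*(2*0*(-5 + 6)))) = (37255 + I*sqrt(15018))*(49356 + (2*0*1)*(1 + 2*(2*0*1))) = (37255 + I*sqrt(15018))*(49356 + 0*(1 + 2*0)) = (37255 + I*sqrt(15018))*(49356 + 0*(1 + 0)) = (37255 + I*sqrt(15018))*(49356 + 0*1) = (37255 + I*sqrt(15018))*(49356 + 0) = (37255 + I*sqrt(15018))*49356 = 1838757780 + 49356*I*sqrt(15018)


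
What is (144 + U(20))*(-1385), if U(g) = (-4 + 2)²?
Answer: -204980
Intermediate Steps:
U(g) = 4 (U(g) = (-2)² = 4)
(144 + U(20))*(-1385) = (144 + 4)*(-1385) = 148*(-1385) = -204980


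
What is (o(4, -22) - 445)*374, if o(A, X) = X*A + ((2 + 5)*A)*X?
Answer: -429726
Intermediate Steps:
o(A, X) = 8*A*X (o(A, X) = A*X + (7*A)*X = A*X + 7*A*X = 8*A*X)
(o(4, -22) - 445)*374 = (8*4*(-22) - 445)*374 = (-704 - 445)*374 = -1149*374 = -429726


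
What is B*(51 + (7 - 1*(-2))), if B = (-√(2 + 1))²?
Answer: 180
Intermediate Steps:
B = 3 (B = (-√3)² = 3)
B*(51 + (7 - 1*(-2))) = 3*(51 + (7 - 1*(-2))) = 3*(51 + (7 + 2)) = 3*(51 + 9) = 3*60 = 180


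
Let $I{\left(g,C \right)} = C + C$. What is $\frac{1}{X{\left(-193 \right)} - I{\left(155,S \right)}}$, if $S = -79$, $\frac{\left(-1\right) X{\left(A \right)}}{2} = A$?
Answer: $\frac{1}{544} \approx 0.0018382$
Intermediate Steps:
$X{\left(A \right)} = - 2 A$
$I{\left(g,C \right)} = 2 C$
$\frac{1}{X{\left(-193 \right)} - I{\left(155,S \right)}} = \frac{1}{\left(-2\right) \left(-193\right) - 2 \left(-79\right)} = \frac{1}{386 - -158} = \frac{1}{386 + 158} = \frac{1}{544}$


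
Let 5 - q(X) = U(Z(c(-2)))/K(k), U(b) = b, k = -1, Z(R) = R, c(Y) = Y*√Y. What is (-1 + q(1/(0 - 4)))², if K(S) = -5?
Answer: 392/25 - 16*I*√2/5 ≈ 15.68 - 4.5255*I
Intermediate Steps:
c(Y) = Y^(3/2)
q(X) = 5 - 2*I*√2/5 (q(X) = 5 - (-2)^(3/2)/(-5) = 5 - (-2*I*√2)*(-1)/5 = 5 - 2*I*√2/5)
(-1 + q(1/(0 - 4)))² = (-1 + (5 - 2*I*√2/5))² = (4 - 2*I*√2/5)²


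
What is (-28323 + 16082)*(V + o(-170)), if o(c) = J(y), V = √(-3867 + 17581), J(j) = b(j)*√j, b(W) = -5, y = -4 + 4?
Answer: -12241*√13714 ≈ -1.4335e+6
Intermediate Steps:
y = 0
J(j) = -5*√j
V = √13714 ≈ 117.11
o(c) = 0 (o(c) = -5*√0 = -5*0 = 0)
(-28323 + 16082)*(V + o(-170)) = (-28323 + 16082)*(√13714 + 0) = -12241*√13714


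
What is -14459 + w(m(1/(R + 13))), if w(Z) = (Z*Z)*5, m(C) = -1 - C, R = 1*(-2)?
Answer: -1748819/121 ≈ -14453.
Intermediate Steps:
R = -2
w(Z) = 5*Z² (w(Z) = Z²*5 = 5*Z²)
-14459 + w(m(1/(R + 13))) = -14459 + 5*(-1 - 1/(-2 + 13))² = -14459 + 5*(-1 - 1/11)² = -14459 + 5*(-12/11)² = -14459 + 5*(144/121) = -14459 + 720/121 = -1748819/121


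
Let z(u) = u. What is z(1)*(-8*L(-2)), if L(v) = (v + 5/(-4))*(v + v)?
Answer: -104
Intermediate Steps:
L(v) = 2*v*(-5/4 + v) (L(v) = (v + 5*(-¼))*(2*v) = (v - 5/4)*(2*v) = (-5/4 + v)*(2*v) = 2*v*(-5/4 + v))
z(1)*(-8*L(-2)) = 1*(-4*(-2)*(-5 + 4*(-2))) = 1*(-4*(-2)*(-5 - 8)) = 1*(-4*(-2)*(-13)) = 1*(-8*13) = 1*(-104) = -104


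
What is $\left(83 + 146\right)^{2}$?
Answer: $52441$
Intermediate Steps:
$\left(83 + 146\right)^{2} = 229^{2} = 52441$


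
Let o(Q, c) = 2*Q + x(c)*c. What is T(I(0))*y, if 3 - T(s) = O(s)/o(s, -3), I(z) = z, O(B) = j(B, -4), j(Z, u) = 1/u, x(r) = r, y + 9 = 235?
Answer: 12317/18 ≈ 684.28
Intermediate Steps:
y = 226 (y = -9 + 235 = 226)
O(B) = -1/4 (O(B) = 1/(-4) = -1/4)
o(Q, c) = c**2 + 2*Q (o(Q, c) = 2*Q + c*c = 2*Q + c**2 = c**2 + 2*Q)
T(s) = 3 + 1/(4*(9 + 2*s)) (T(s) = 3 - (-1)/(4*((-3)**2 + 2*s)) = 3 - (-1)/(4*(9 + 2*s)) = 3 + 1/(4*(9 + 2*s)))
T(I(0))*y = ((109 + 24*0)/(4*(9 + 2*0)))*226 = ((109 + 0)/(4*(9 + 0)))*226 = ((1/4)*109/9)*226 = ((1/4)*(1/9)*109)*226 = (109/36)*226 = 12317/18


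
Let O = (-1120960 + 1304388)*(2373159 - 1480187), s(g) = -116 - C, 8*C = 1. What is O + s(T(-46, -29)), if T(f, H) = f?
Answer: 1310368543199/8 ≈ 1.6380e+11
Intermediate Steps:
C = 1/8 (C = (1/8)*1 = 1/8 ≈ 0.12500)
s(g) = -929/8 (s(g) = -116 - 1*1/8 = -116 - 1/8 = -929/8)
O = 163796068016 (O = 183428*892972 = 163796068016)
O + s(T(-46, -29)) = 163796068016 - 929/8 = 1310368543199/8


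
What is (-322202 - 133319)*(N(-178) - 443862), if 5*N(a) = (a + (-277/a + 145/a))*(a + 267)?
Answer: 1018128609806/5 ≈ 2.0363e+11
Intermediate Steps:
N(a) = (267 + a)*(a - 132/a)/5 (N(a) = ((a + (-277/a + 145/a))*(a + 267))/5 = ((a - 132/a)*(267 + a))/5 = ((267 + a)*(a - 132/a))/5 = (267 + a)*(a - 132/a)/5)
(-322202 - 133319)*(N(-178) - 443862) = (-322202 - 133319)*((⅕)*(-35244 - 178*(-132 + (-178)² + 267*(-178)))/(-178) - 443862) = -455521*((⅕)*(-1/178)*(-35244 - 178*(-132 + 31684 - 47526)) - 443862) = -455521*((⅕)*(-1/178)*(-35244 - 178*(-15974)) - 443862) = -455521*((⅕)*(-1/178)*(-35244 + 2843372) - 443862) = -455521*((⅕)*(-1/178)*2808128 - 443862) = -455521*(-15776/5 - 443862) = -455521*(-2235086/5) = 1018128609806/5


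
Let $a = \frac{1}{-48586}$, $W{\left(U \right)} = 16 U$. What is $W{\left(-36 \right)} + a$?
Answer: $- \frac{27985537}{48586} \approx -576.0$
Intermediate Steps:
$a = - \frac{1}{48586} \approx -2.0582 \cdot 10^{-5}$
$W{\left(-36 \right)} + a = 16 \left(-36\right) - \frac{1}{48586} = -576 - \frac{1}{48586} = - \frac{27985537}{48586}$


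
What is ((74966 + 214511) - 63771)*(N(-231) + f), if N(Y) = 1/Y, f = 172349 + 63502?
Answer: 12296819495480/231 ≈ 5.3233e+10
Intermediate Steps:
f = 235851
((74966 + 214511) - 63771)*(N(-231) + f) = ((74966 + 214511) - 63771)*(1/(-231) + 235851) = (289477 - 63771)*(-1/231 + 235851) = 225706*(54481580/231) = 12296819495480/231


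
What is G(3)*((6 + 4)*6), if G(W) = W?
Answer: 180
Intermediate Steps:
G(3)*((6 + 4)*6) = 3*((6 + 4)*6) = 3*(10*6) = 3*60 = 180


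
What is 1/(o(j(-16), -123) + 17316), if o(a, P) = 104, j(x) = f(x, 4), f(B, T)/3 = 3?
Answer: 1/17420 ≈ 5.7405e-5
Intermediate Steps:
f(B, T) = 9 (f(B, T) = 3*3 = 9)
j(x) = 9
1/(o(j(-16), -123) + 17316) = 1/(104 + 17316) = 1/17420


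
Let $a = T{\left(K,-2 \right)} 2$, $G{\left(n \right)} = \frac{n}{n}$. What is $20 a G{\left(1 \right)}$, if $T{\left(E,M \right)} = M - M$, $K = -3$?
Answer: $0$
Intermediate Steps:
$T{\left(E,M \right)} = 0$
$G{\left(n \right)} = 1$
$a = 0$ ($a = 0 \cdot 2 = 0$)
$20 a G{\left(1 \right)} = 20 \cdot 0 \cdot 1 = 0 \cdot 1 = 0$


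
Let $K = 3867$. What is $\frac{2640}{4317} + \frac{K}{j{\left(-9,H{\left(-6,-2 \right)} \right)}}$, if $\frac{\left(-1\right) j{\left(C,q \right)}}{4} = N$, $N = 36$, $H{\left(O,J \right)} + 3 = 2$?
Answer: $- \frac{1812631}{69072} \approx -26.243$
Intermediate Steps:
$H{\left(O,J \right)} = -1$ ($H{\left(O,J \right)} = -3 + 2 = -1$)
$j{\left(C,q \right)} = -144$ ($j{\left(C,q \right)} = \left(-4\right) 36 = -144$)
$\frac{2640}{4317} + \frac{K}{j{\left(-9,H{\left(-6,-2 \right)} \right)}} = \frac{2640}{4317} + \frac{3867}{-144} = 2640 \cdot \frac{1}{4317} + 3867 \left(- \frac{1}{144}\right) = \frac{880}{1439} - \frac{1289}{48} = - \frac{1812631}{69072}$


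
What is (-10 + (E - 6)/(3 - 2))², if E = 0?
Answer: 256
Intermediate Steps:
(-10 + (E - 6)/(3 - 2))² = (-10 + (0 - 6)/(3 - 2))² = (-10 - 6/1)² = (-10 - 6*1)² = (-10 - 6)² = (-16)² = 256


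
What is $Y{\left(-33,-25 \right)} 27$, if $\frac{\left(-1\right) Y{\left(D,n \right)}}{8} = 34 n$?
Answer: $183600$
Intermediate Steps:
$Y{\left(D,n \right)} = - 272 n$ ($Y{\left(D,n \right)} = - 8 \cdot 34 n = - 272 n$)
$Y{\left(-33,-25 \right)} 27 = \left(-272\right) \left(-25\right) 27 = 6800 \cdot 27 = 183600$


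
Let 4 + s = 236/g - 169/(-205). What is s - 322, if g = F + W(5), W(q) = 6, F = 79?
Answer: -1123561/3485 ≈ -322.40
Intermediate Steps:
g = 85 (g = 79 + 6 = 85)
s = -1391/3485 (s = -4 + (236/85 - 169/(-205)) = -4 + (236*(1/85) - 169*(-1/205)) = -4 + (236/85 + 169/205) = -4 + 12549/3485 = -1391/3485 ≈ -0.39914)
s - 322 = -1391/3485 - 322 = -1123561/3485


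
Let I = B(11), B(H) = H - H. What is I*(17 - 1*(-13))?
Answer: 0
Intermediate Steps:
B(H) = 0
I = 0
I*(17 - 1*(-13)) = 0*(17 - 1*(-13)) = 0*(17 + 13) = 0*30 = 0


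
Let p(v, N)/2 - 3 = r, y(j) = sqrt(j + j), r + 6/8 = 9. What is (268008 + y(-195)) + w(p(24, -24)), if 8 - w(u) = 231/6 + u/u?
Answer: 535953/2 + I*sqrt(390) ≈ 2.6798e+5 + 19.748*I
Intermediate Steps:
r = 33/4 (r = -3/4 + 9 = 33/4 ≈ 8.2500)
y(j) = sqrt(2)*sqrt(j) (y(j) = sqrt(2*j) = sqrt(2)*sqrt(j))
p(v, N) = 45/2 (p(v, N) = 6 + 2*(33/4) = 6 + 33/2 = 45/2)
w(u) = -63/2 (w(u) = 8 - (231/6 + u/u) = 8 - (231*(1/6) + 1) = 8 - (77/2 + 1) = 8 - 1*79/2 = 8 - 79/2 = -63/2)
(268008 + y(-195)) + w(p(24, -24)) = (268008 + sqrt(2)*sqrt(-195)) - 63/2 = (268008 + sqrt(2)*(I*sqrt(195))) - 63/2 = (268008 + I*sqrt(390)) - 63/2 = 535953/2 + I*sqrt(390)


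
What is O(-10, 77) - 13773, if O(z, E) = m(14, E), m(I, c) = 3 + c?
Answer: -13693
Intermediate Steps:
O(z, E) = 3 + E
O(-10, 77) - 13773 = (3 + 77) - 13773 = 80 - 13773 = -13693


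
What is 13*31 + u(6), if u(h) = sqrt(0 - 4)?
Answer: 403 + 2*I ≈ 403.0 + 2.0*I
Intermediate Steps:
u(h) = 2*I (u(h) = sqrt(-4) = 2*I)
13*31 + u(6) = 13*31 + 2*I = 403 + 2*I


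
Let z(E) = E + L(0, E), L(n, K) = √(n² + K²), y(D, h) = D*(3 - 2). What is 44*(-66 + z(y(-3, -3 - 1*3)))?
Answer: -2904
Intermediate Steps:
y(D, h) = D (y(D, h) = D*1 = D)
L(n, K) = √(K² + n²)
z(E) = E + √(E²) (z(E) = E + √(E² + 0²) = E + √(E² + 0) = E + √(E²))
44*(-66 + z(y(-3, -3 - 1*3))) = 44*(-66 + (-3 + √((-3)²))) = 44*(-66 + (-3 + √9)) = 44*(-66 + (-3 + 3)) = 44*(-66 + 0) = 44*(-66) = -2904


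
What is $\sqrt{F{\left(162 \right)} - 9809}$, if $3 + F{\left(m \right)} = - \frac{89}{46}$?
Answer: $\frac{i \sqrt{20766286}}{46} \approx 99.065 i$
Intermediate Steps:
$F{\left(m \right)} = - \frac{227}{46}$ ($F{\left(m \right)} = -3 - \frac{89}{46} = - \frac{227}{46}$)
$\sqrt{F{\left(162 \right)} - 9809} = \sqrt{- \frac{227}{46} - 9809} = \sqrt{- \frac{451441}{46}} = \frac{i \sqrt{20766286}}{46}$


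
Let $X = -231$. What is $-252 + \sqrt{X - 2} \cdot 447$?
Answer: $-252 + 447 i \sqrt{233} \approx -252.0 + 6823.2 i$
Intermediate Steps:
$-252 + \sqrt{X - 2} \cdot 447 = -252 + \sqrt{-231 - 2} \cdot 447 = -252 + \sqrt{-233} \cdot 447 = -252 + i \sqrt{233} \cdot 447 = -252 + 447 i \sqrt{233}$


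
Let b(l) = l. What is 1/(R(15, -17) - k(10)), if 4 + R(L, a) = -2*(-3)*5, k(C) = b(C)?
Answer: 1/16 ≈ 0.062500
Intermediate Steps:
k(C) = C
R(L, a) = 26 (R(L, a) = -4 - 2*(-3)*5 = -4 + 6*5 = -4 + 30 = 26)
1/(R(15, -17) - k(10)) = 1/(26 - 1*10) = 1/(26 - 10) = 1/16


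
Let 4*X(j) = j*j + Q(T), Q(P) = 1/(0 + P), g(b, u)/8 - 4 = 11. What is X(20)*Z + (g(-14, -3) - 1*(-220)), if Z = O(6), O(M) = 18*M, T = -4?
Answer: 44533/4 ≈ 11133.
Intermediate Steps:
g(b, u) = 120 (g(b, u) = 32 + 8*11 = 32 + 88 = 120)
Q(P) = 1/P
X(j) = -1/16 + j**2/4 (X(j) = (j*j + 1/(-4))/4 = (j**2 - 1/4)/4 = (-1/4 + j**2)/4 = -1/16 + j**2/4)
Z = 108 (Z = 18*6 = 108)
X(20)*Z + (g(-14, -3) - 1*(-220)) = (-1/16 + (1/4)*20**2)*108 + (120 - 1*(-220)) = (-1/16 + (1/4)*400)*108 + (120 + 220) = (-1/16 + 100)*108 + 340 = (1599/16)*108 + 340 = 43173/4 + 340 = 44533/4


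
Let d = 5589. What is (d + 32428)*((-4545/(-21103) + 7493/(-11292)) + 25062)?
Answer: 227039211653439241/238295076 ≈ 9.5277e+8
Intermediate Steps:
(d + 32428)*((-4545/(-21103) + 7493/(-11292)) + 25062) = (5589 + 32428)*((-4545/(-21103) + 7493/(-11292)) + 25062) = 38017*((-4545*(-1/21103) + 7493*(-1/11292)) + 25062) = 38017*((4545/21103 - 7493/11292) + 25062) = 38017*(-106802639/238295076 + 25062) = 38017*(5972044392073/238295076) = 227039211653439241/238295076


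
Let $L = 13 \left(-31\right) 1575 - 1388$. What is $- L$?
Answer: $636113$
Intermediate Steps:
$L = -636113$ ($L = \left(-403\right) 1575 - 1388 = -634725 - 1388 = -636113$)
$- L = \left(-1\right) \left(-636113\right) = 636113$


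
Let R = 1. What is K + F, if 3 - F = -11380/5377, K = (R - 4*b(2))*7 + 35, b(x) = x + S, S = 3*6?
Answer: -2757775/5377 ≈ -512.88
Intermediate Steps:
S = 18
b(x) = 18 + x (b(x) = x + 18 = 18 + x)
K = -518 (K = (1 - 4*(18 + 2))*7 + 35 = (1 - 4*20)*7 + 35 = (1 - 80)*7 + 35 = -79*7 + 35 = -553 + 35 = -518)
F = 27511/5377 (F = 3 - (-11380)/5377 = 3 - 1*(-11380/5377) = 3 + 11380/5377 = 27511/5377 ≈ 5.1164)
K + F = -518 + 27511/5377 = -2757775/5377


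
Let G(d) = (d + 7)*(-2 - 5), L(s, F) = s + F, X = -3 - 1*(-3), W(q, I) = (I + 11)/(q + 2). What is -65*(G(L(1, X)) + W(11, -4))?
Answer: 3605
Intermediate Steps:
W(q, I) = (11 + I)/(2 + q)
X = 0 (X = -3 + 3 = 0)
L(s, F) = F + s
G(d) = -49 - 7*d (G(d) = (7 + d)*(-7) = -49 - 7*d)
-65*(G(L(1, X)) + W(11, -4)) = -65*((-49 - 7*(0 + 1)) + (11 - 4)/(2 + 11)) = -65*((-49 - 7*1) + 7/13) = -65*((-49 - 7) + (1/13)*7) = -65*(-56 + 7/13) = -65*(-721/13) = 3605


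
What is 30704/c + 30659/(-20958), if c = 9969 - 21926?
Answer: -1010084095/250594806 ≈ -4.0307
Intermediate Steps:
c = -11957
30704/c + 30659/(-20958) = 30704/(-11957) + 30659/(-20958) = 30704*(-1/11957) + 30659*(-1/20958) = -30704/11957 - 30659/20958 = -1010084095/250594806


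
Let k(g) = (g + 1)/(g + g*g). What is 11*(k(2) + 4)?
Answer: 99/2 ≈ 49.500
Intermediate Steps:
k(g) = (1 + g)/(g + g²)
11*(k(2) + 4) = 11*(1/2 + 4) = 11*(½ + 4) = 11*(9/2) = 99/2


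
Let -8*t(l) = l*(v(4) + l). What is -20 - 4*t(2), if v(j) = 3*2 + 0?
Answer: -12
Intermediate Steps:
v(j) = 6 (v(j) = 6 + 0 = 6)
t(l) = -l*(6 + l)/8
-20 - 4*t(2) = -20 - (-1)*2*(6 + 2)/2 = -20 - (-1)*2*8/2 = -20 - 4*(-2) = -20 + 8 = -12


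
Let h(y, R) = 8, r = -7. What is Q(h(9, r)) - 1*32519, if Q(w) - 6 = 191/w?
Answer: -259913/8 ≈ -32489.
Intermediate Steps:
Q(w) = 6 + 191/w
Q(h(9, r)) - 1*32519 = (6 + 191/8) - 1*32519 = (6 + 191*(⅛)) - 32519 = (6 + 191/8) - 32519 = 239/8 - 32519 = -259913/8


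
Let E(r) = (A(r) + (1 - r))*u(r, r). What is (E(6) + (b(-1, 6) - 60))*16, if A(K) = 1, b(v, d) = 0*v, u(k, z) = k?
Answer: -1344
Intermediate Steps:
b(v, d) = 0
E(r) = r*(2 - r) (E(r) = (1 + (1 - r))*r = (2 - r)*r = r*(2 - r))
(E(6) + (b(-1, 6) - 60))*16 = (6*(2 - 1*6) + (0 - 60))*16 = (6*(2 - 6) - 60)*16 = (6*(-4) - 60)*16 = (-24 - 60)*16 = -84*16 = -1344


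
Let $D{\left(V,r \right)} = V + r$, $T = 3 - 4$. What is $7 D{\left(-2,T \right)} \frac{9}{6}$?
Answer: $- \frac{63}{2} \approx -31.5$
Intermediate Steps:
$T = -1$
$7 D{\left(-2,T \right)} \frac{9}{6} = 7 \left(-2 - 1\right) \frac{9}{6} = 7 \left(-3\right) 9 \cdot \frac{1}{6} = \left(-21\right) \frac{3}{2} = - \frac{63}{2}$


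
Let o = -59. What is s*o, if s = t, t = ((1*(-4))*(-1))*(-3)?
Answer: 708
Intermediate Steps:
t = -12 (t = -4*(-1)*(-3) = 4*(-3) = -12)
s = -12
s*o = -12*(-59) = 708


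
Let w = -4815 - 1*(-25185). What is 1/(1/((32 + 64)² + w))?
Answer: 29586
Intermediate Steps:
w = 20370 (w = -4815 + 25185 = 20370)
1/(1/((32 + 64)² + w)) = 1/(1/((32 + 64)² + 20370)) = 1/(1/(96² + 20370)) = 1/(1/(9216 + 20370)) = 1/(1/29586) = 29586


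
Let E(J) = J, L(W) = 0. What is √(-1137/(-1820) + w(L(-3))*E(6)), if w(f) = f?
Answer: √517335/910 ≈ 0.79040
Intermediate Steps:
√(-1137/(-1820) + w(L(-3))*E(6)) = √(-1137/(-1820) + 0*6) = √(-1137*(-1/1820) + 0) = √(1137/1820 + 0) = √(1137/1820) = √517335/910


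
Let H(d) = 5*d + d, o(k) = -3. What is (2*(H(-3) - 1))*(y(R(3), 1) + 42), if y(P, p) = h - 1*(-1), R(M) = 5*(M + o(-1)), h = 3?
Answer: -1748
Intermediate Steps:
R(M) = -15 + 5*M (R(M) = 5*(M - 3) = 5*(-3 + M) = -15 + 5*M)
H(d) = 6*d
y(P, p) = 4 (y(P, p) = 3 - 1*(-1) = 3 + 1 = 4)
(2*(H(-3) - 1))*(y(R(3), 1) + 42) = (2*(6*(-3) - 1))*(4 + 42) = (2*(-18 - 1))*46 = (2*(-19))*46 = -38*46 = -1748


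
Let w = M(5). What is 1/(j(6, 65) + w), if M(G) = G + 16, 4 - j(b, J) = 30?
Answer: -⅕ ≈ -0.20000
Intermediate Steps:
j(b, J) = -26 (j(b, J) = 4 - 1*30 = 4 - 30 = -26)
M(G) = 16 + G
w = 21 (w = 16 + 5 = 21)
1/(j(6, 65) + w) = 1/(-26 + 21) = 1/(-5) = -⅕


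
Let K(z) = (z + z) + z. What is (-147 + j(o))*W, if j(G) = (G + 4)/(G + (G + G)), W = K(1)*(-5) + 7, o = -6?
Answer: 10576/9 ≈ 1175.1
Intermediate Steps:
K(z) = 3*z (K(z) = 2*z + z = 3*z)
W = -8 (W = (3*1)*(-5) + 7 = 3*(-5) + 7 = -15 + 7 = -8)
j(G) = (4 + G)/(3*G) (j(G) = (4 + G)/(G + 2*G) = (4 + G)/((3*G)) = (4 + G)*(1/(3*G)) = (4 + G)/(3*G))
(-147 + j(o))*W = (-147 + (⅓)*(4 - 6)/(-6))*(-8) = (-147 + (⅓)*(-⅙)*(-2))*(-8) = (-147 + ⅑)*(-8) = -1322/9*(-8) = 10576/9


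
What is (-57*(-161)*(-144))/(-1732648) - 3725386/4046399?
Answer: -1040897444/6589271743 ≈ -0.15797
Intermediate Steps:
(-57*(-161)*(-144))/(-1732648) - 3725386/4046399 = (9177*(-144))*(-1/1732648) - 3725386*1/4046399 = -1321488*(-1/1732648) - 532198/578057 = 8694/11399 - 532198/578057 = -1040897444/6589271743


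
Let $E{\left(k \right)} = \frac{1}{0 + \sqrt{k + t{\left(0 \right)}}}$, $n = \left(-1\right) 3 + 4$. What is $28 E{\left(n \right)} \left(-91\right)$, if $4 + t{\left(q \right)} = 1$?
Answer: $1274 i \sqrt{2} \approx 1801.7 i$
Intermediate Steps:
$t{\left(q \right)} = -3$ ($t{\left(q \right)} = -4 + 1 = -3$)
$n = 1$ ($n = -3 + 4 = 1$)
$E{\left(k \right)} = \frac{1}{\sqrt{-3 + k}}$ ($E{\left(k \right)} = \frac{1}{0 + \sqrt{k - 3}} = \frac{1}{0 + \sqrt{-3 + k}} = \frac{1}{\sqrt{-3 + k}}$)
$28 E{\left(n \right)} \left(-91\right) = \frac{28}{\sqrt{-3 + 1}} \left(-91\right) = \frac{28}{i \sqrt{2}} \left(-91\right) = 28 \left(- \frac{i \sqrt{2}}{2}\right) \left(-91\right) = - 14 i \sqrt{2} \left(-91\right) = 1274 i \sqrt{2}$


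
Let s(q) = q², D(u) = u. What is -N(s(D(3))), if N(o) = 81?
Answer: -81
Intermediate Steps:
-N(s(D(3))) = -1*81 = -81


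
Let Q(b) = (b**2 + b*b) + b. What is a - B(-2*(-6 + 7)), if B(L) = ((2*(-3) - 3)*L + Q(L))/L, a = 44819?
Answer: 44831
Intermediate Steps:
Q(b) = b + 2*b**2 (Q(b) = (b**2 + b**2) + b = 2*b**2 + b = b + 2*b**2)
B(L) = (-9*L + L*(1 + 2*L))/L (B(L) = ((2*(-3) - 3)*L + L*(1 + 2*L))/L = ((-6 - 3)*L + L*(1 + 2*L))/L = (-9*L + L*(1 + 2*L))/L)
a - B(-2*(-6 + 7)) = 44819 - (-8 + 2*(-2*(-6 + 7))) = 44819 - (-8 + 2*(-2*1)) = 44819 - (-8 + 2*(-2)) = 44819 - (-8 - 4) = 44819 - 1*(-12) = 44819 + 12 = 44831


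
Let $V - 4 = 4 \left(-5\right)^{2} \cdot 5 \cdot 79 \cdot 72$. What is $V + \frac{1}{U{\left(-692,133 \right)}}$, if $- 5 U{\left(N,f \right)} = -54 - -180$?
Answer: $\frac{358344499}{126} \approx 2.844 \cdot 10^{6}$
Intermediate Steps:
$U{\left(N,f \right)} = - \frac{126}{5}$ ($U{\left(N,f \right)} = - \frac{-54 - -180}{5} = - \frac{-54 + 180}{5} = \left(- \frac{1}{5}\right) 126 = - \frac{126}{5}$)
$V = 2844004$ ($V = 4 + 4 \left(-5\right)^{2} \cdot 5 \cdot 79 \cdot 72 = 4 + 4 \cdot 25 \cdot 5 \cdot 79 \cdot 72 = 4 + 100 \cdot 5 \cdot 79 \cdot 72 = 4 + 500 \cdot 79 \cdot 72 = 4 + 39500 \cdot 72 = 4 + 2844000 = 2844004$)
$V + \frac{1}{U{\left(-692,133 \right)}} = 2844004 + \frac{1}{- \frac{126}{5}} = 2844004 - \frac{5}{126} = \frac{358344499}{126}$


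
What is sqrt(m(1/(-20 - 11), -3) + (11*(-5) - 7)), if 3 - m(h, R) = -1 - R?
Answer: I*sqrt(61) ≈ 7.8102*I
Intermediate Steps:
m(h, R) = 4 + R (m(h, R) = 3 - (-1 - R) = 3 + (1 + R) = 4 + R)
sqrt(m(1/(-20 - 11), -3) + (11*(-5) - 7)) = sqrt((4 - 3) + (11*(-5) - 7)) = sqrt(1 + (-55 - 7)) = sqrt(1 - 62) = sqrt(-61) = I*sqrt(61)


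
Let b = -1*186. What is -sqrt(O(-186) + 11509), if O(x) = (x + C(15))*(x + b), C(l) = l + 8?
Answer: -sqrt(72145) ≈ -268.60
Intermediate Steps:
C(l) = 8 + l
b = -186
O(x) = (-186 + x)*(23 + x) (O(x) = (x + (8 + 15))*(x - 186) = (x + 23)*(-186 + x) = (23 + x)*(-186 + x) = (-186 + x)*(23 + x))
-sqrt(O(-186) + 11509) = -sqrt((-4278 + (-186)**2 - 163*(-186)) + 11509) = -sqrt((-4278 + 34596 + 30318) + 11509) = -sqrt(60636 + 11509) = -sqrt(72145)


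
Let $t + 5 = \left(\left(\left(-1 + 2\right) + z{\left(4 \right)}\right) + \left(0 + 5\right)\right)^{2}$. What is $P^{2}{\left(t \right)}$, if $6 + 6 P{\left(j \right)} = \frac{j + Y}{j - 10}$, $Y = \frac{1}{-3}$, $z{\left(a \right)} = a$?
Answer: $\frac{388129}{585225} \approx 0.66321$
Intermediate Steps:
$Y = - \frac{1}{3} \approx -0.33333$
$t = 95$ ($t = -5 + \left(\left(\left(-1 + 2\right) + 4\right) + \left(0 + 5\right)\right)^{2} = -5 + \left(\left(1 + 4\right) + 5\right)^{2} = -5 + \left(5 + 5\right)^{2} = -5 + 10^{2} = -5 + 100 = 95$)
$P{\left(j \right)} = -1 + \frac{- \frac{1}{3} + j}{6 \left(-10 + j\right)}$ ($P{\left(j \right)} = -1 + \frac{\left(j - \frac{1}{3}\right) \frac{1}{j - 10}}{6} = -1 + \frac{\left(- \frac{1}{3} + j\right) \frac{1}{-10 + j}}{6} = -1 + \frac{\frac{1}{-10 + j} \left(- \frac{1}{3} + j\right)}{6} = -1 + \frac{- \frac{1}{3} + j}{6 \left(-10 + j\right)}$)
$P^{2}{\left(t \right)} = \left(\frac{179 - 1425}{18 \left(-10 + 95\right)}\right)^{2} = \left(\frac{179 - 1425}{18 \cdot 85}\right)^{2} = \left(\frac{1}{18} \cdot \frac{1}{85} \left(-1246\right)\right)^{2} = \left(- \frac{623}{765}\right)^{2} = \frac{388129}{585225}$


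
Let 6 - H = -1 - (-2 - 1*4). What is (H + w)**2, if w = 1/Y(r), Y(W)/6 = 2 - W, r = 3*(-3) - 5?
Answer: 9409/9216 ≈ 1.0209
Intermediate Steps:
r = -14 (r = -9 - 5 = -14)
Y(W) = 12 - 6*W (Y(W) = 6*(2 - W) = 12 - 6*W)
H = 1 (H = 6 - (-1 - (-2 - 1*4)) = 6 - (-1 - (-2 - 4)) = 6 - (-1 - 1*(-6)) = 6 - (-1 + 6) = 6 - 1*5 = 6 - 5 = 1)
w = 1/96 (w = 1/(12 - 6*(-14)) = 1/(12 + 84) = 1/96 ≈ 0.010417)
(H + w)**2 = (1 + 1/96)**2 = (97/96)**2 = 9409/9216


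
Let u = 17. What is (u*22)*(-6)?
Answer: -2244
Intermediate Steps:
(u*22)*(-6) = (17*22)*(-6) = 374*(-6) = -2244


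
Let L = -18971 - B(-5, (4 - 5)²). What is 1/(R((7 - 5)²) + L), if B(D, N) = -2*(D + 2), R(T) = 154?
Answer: -1/18823 ≈ -5.3126e-5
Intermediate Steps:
B(D, N) = -4 - 2*D (B(D, N) = -2*(2 + D) = -4 - 2*D)
L = -18977 (L = -18971 - (-4 - 2*(-5)) = -18971 - (-4 + 10) = -18971 - 1*6 = -18971 - 6 = -18977)
1/(R((7 - 5)²) + L) = 1/(154 - 18977) = 1/(-18823) = -1/18823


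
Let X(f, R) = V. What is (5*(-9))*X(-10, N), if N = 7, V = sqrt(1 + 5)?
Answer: -45*sqrt(6) ≈ -110.23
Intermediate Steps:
V = sqrt(6) ≈ 2.4495
X(f, R) = sqrt(6)
(5*(-9))*X(-10, N) = (5*(-9))*sqrt(6) = -45*sqrt(6)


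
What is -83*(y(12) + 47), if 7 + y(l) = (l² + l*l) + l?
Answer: -28220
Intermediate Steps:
y(l) = -7 + l + 2*l² (y(l) = -7 + ((l² + l*l) + l) = -7 + ((l² + l²) + l) = -7 + (2*l² + l) = -7 + (l + 2*l²) = -7 + l + 2*l²)
-83*(y(12) + 47) = -83*((-7 + 12 + 2*12²) + 47) = -83*((-7 + 12 + 2*144) + 47) = -83*((-7 + 12 + 288) + 47) = -83*(293 + 47) = -83*340 = -28220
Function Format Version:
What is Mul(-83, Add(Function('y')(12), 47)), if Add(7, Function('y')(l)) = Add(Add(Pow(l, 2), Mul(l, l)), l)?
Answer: -28220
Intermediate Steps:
Function('y')(l) = Add(-7, l, Mul(2, Pow(l, 2))) (Function('y')(l) = Add(-7, Add(Add(Pow(l, 2), Mul(l, l)), l)) = Add(-7, Add(Add(Pow(l, 2), Pow(l, 2)), l)) = Add(-7, Add(Mul(2, Pow(l, 2)), l)) = Add(-7, Add(l, Mul(2, Pow(l, 2)))) = Add(-7, l, Mul(2, Pow(l, 2))))
Mul(-83, Add(Function('y')(12), 47)) = Mul(-83, Add(Add(-7, 12, Mul(2, Pow(12, 2))), 47)) = Mul(-83, Add(Add(-7, 12, Mul(2, 144)), 47)) = Mul(-83, Add(Add(-7, 12, 288), 47)) = Mul(-83, Add(293, 47)) = Mul(-83, 340) = -28220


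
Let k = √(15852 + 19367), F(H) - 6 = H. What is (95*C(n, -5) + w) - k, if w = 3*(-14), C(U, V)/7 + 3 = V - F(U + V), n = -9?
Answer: -42 - √35219 ≈ -229.67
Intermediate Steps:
F(H) = 6 + H
k = √35219 ≈ 187.67
C(U, V) = -63 - 7*U (C(U, V) = -21 + 7*(V - (6 + (U + V))) = -21 + 7*(V - (6 + U + V)) = -21 + 7*(V + (-6 - U - V)) = -21 + 7*(-6 - U) = -21 + (-42 - 7*U) = -63 - 7*U)
w = -42
(95*C(n, -5) + w) - k = (95*(-63 - 7*(-9)) - 42) - √35219 = (95*(-63 + 63) - 42) - √35219 = (95*0 - 42) - √35219 = (0 - 42) - √35219 = -42 - √35219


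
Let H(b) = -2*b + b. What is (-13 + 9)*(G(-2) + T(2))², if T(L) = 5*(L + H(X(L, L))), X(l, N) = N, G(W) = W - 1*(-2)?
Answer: 0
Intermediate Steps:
G(W) = 2 + W (G(W) = W + 2 = 2 + W)
H(b) = -b
T(L) = 0 (T(L) = 5*(L - L) = 5*0 = 0)
(-13 + 9)*(G(-2) + T(2))² = (-13 + 9)*((2 - 2) + 0)² = -4*(0 + 0)² = -4*0² = -4*0 = 0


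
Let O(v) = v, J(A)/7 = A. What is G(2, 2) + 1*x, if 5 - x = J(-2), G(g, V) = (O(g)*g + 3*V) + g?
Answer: 31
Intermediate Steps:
J(A) = 7*A
G(g, V) = g + g² + 3*V (G(g, V) = (g*g + 3*V) + g = (g² + 3*V) + g = g + g² + 3*V)
x = 19 (x = 5 - 7*(-2) = 5 - 1*(-14) = 5 + 14 = 19)
G(2, 2) + 1*x = (2 + 2² + 3*2) + 1*19 = (2 + 4 + 6) + 19 = 12 + 19 = 31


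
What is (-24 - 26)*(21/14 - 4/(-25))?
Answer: -83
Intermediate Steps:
(-24 - 26)*(21/14 - 4/(-25)) = -50*(21*(1/14) - 4*(-1/25)) = -50*(3/2 + 4/25) = -50*83/50 = -83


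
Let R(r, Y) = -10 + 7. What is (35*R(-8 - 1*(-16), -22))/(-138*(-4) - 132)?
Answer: -1/4 ≈ -0.25000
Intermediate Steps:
R(r, Y) = -3
(35*R(-8 - 1*(-16), -22))/(-138*(-4) - 132) = (35*(-3))/(-138*(-4) - 132) = -105/(552 - 132) = -105/420 = -105*1/420 = -1/4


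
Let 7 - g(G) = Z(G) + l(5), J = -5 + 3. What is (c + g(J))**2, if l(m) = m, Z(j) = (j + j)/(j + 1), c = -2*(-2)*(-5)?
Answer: 484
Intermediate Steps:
c = -20 (c = 4*(-5) = -20)
Z(j) = 2*j/(1 + j) (Z(j) = (2*j)/(1 + j) = 2*j/(1 + j))
J = -2
g(G) = 2 - 2*G/(1 + G) (g(G) = 7 - (2*G/(1 + G) + 5) = 7 - (5 + 2*G/(1 + G)) = 7 + (-5 - 2*G/(1 + G)) = 2 - 2*G/(1 + G))
(c + g(J))**2 = (-20 + 2/(1 - 2))**2 = (-20 + 2/(-1))**2 = (-20 + 2*(-1))**2 = (-20 - 2)**2 = (-22)**2 = 484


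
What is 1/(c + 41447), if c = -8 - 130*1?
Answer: 1/41309 ≈ 2.4208e-5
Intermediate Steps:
c = -138 (c = -8 - 130 = -138)
1/(c + 41447) = 1/(-138 + 41447) = 1/41309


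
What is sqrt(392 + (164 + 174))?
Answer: sqrt(730) ≈ 27.019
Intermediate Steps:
sqrt(392 + (164 + 174)) = sqrt(392 + 338) = sqrt(730)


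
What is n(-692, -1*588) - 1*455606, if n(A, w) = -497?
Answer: -456103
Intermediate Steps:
n(-692, -1*588) - 1*455606 = -497 - 1*455606 = -497 - 455606 = -456103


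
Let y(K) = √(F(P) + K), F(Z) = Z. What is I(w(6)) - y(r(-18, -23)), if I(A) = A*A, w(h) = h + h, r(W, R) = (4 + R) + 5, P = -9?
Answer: 144 - I*√23 ≈ 144.0 - 4.7958*I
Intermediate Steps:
r(W, R) = 9 + R
w(h) = 2*h
y(K) = √(-9 + K)
I(A) = A²
I(w(6)) - y(r(-18, -23)) = (2*6)² - √(-9 + (9 - 23)) = 12² - √(-9 - 14) = 144 - √(-23) = 144 - I*√23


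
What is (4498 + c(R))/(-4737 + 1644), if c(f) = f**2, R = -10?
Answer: -4598/3093 ≈ -1.4866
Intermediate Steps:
(4498 + c(R))/(-4737 + 1644) = (4498 + (-10)**2)/(-4737 + 1644) = (4498 + 100)/(-3093) = 4598*(-1/3093) = -4598/3093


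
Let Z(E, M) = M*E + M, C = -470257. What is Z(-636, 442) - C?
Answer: 189587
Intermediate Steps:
Z(E, M) = M + E*M (Z(E, M) = E*M + M = M + E*M)
Z(-636, 442) - C = 442*(1 - 636) - 1*(-470257) = 442*(-635) + 470257 = -280670 + 470257 = 189587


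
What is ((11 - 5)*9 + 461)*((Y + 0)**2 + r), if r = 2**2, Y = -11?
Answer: 64375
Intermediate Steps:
r = 4
((11 - 5)*9 + 461)*((Y + 0)**2 + r) = ((11 - 5)*9 + 461)*((-11 + 0)**2 + 4) = (6*9 + 461)*((-11)**2 + 4) = (54 + 461)*(121 + 4) = 515*125 = 64375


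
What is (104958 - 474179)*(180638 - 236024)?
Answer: 20449674306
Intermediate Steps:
(104958 - 474179)*(180638 - 236024) = -369221*(-55386) = 20449674306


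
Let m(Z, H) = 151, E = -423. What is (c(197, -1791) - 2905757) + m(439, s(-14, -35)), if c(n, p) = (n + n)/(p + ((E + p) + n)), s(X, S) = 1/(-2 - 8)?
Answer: -5532274021/1904 ≈ -2.9056e+6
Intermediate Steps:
s(X, S) = -⅒ (s(X, S) = 1/(-10) = -⅒)
c(n, p) = 2*n/(-423 + n + 2*p) (c(n, p) = (n + n)/(p + ((-423 + p) + n)) = (2*n)/(p + (-423 + n + p)) = (2*n)/(-423 + n + 2*p) = 2*n/(-423 + n + 2*p))
(c(197, -1791) - 2905757) + m(439, s(-14, -35)) = (2*197/(-423 + 197 + 2*(-1791)) - 2905757) + 151 = (2*197/(-423 + 197 - 3582) - 2905757) + 151 = (2*197/(-3808) - 2905757) + 151 = (2*197*(-1/3808) - 2905757) + 151 = (-197/1904 - 2905757) + 151 = -5532561525/1904 + 151 = -5532274021/1904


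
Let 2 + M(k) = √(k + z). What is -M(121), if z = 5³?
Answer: 2 - √246 ≈ -13.684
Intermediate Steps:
z = 125
M(k) = -2 + √(125 + k) (M(k) = -2 + √(k + 125) = -2 + √(125 + k))
-M(121) = -(-2 + √(125 + 121)) = -(-2 + √246) = 2 - √246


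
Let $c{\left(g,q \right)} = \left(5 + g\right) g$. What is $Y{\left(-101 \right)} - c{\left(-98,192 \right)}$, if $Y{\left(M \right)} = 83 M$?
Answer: $-17497$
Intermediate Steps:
$c{\left(g,q \right)} = g \left(5 + g\right)$
$Y{\left(-101 \right)} - c{\left(-98,192 \right)} = 83 \left(-101\right) - - 98 \left(5 - 98\right) = -8383 - \left(-98\right) \left(-93\right) = -8383 - 9114 = -17497$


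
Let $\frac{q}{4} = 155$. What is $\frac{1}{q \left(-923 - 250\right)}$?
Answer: $- \frac{1}{727260} \approx -1.375 \cdot 10^{-6}$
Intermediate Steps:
$q = 620$ ($q = 4 \cdot 155 = 620$)
$\frac{1}{q \left(-923 - 250\right)} = \frac{1}{620 \left(-923 - 250\right)} = \frac{1}{620 \left(-1173\right)} = \frac{1}{-727260} = - \frac{1}{727260}$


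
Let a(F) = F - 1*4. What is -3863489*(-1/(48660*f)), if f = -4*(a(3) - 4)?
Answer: 3863489/973200 ≈ 3.9699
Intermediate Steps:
a(F) = -4 + F (a(F) = F - 4 = -4 + F)
f = 20 (f = -4*((-4 + 3) - 4) = -4*(-1 - 4) = -4*(-5) = 20)
-3863489*(-1/(48660*f)) = -3863489/(20*(-48660)) = -3863489/(-973200) = -3863489*(-1/973200) = 3863489/973200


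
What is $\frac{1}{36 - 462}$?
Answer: $- \frac{1}{426} \approx -0.0023474$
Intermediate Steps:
$\frac{1}{36 - 462} = \frac{1}{-426} = - \frac{1}{426}$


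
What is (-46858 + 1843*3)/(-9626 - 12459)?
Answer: 41329/22085 ≈ 1.8714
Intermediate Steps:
(-46858 + 1843*3)/(-9626 - 12459) = (-46858 + 5529)/(-22085) = -41329*(-1/22085) = 41329/22085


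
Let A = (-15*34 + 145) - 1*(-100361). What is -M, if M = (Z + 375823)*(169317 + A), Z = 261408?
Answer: -171614592303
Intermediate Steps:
A = 99996 (A = (-510 + 145) + 100361 = -365 + 100361 = 99996)
M = 171614592303 (M = (261408 + 375823)*(169317 + 99996) = 637231*269313 = 171614592303)
-M = -1*171614592303 = -171614592303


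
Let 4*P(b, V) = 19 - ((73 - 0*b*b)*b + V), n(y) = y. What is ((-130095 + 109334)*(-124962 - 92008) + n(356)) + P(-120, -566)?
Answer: 18018067449/4 ≈ 4.5045e+9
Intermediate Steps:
P(b, V) = 19/4 - 73*b/4 - V/4 (P(b, V) = (19 - ((73 - 0*b*b)*b + V))/4 = (19 - ((73 - 0*b)*b + V))/4 = (19 - ((73 - 1*0)*b + V))/4 = (19 - ((73 + 0)*b + V))/4 = (19 - (73*b + V))/4 = (19 - (V + 73*b))/4 = (19 + (-V - 73*b))/4 = (19 - V - 73*b)/4 = 19/4 - 73*b/4 - V/4)
((-130095 + 109334)*(-124962 - 92008) + n(356)) + P(-120, -566) = ((-130095 + 109334)*(-124962 - 92008) + 356) + (19/4 - 73/4*(-120) - ¼*(-566)) = (-20761*(-216970) + 356) + (19/4 + 2190 + 283/2) = (4504514170 + 356) + 9345/4 = 4504514526 + 9345/4 = 18018067449/4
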